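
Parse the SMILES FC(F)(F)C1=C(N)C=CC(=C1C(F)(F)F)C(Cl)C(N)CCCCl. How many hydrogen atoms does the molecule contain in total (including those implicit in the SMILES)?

Walk through each heavy atom and fill implicit hydrogens from standard valence (C 4, N 3, O 2, S 2, halogen 1):
  atom 1: F (halogen, monovalent) → 0 H
  atom 2: C, bond orders sum to 4 (valence 4) → 0 H
  atom 3: F (halogen, monovalent) → 0 H
  atom 4: F (halogen, monovalent) → 0 H
  atom 5: C, bond orders sum to 4 (valence 4) → 0 H
  atom 6: C, bond orders sum to 4 (valence 4) → 0 H
  atom 7: N, bond orders sum to 1 (valence 3) → 2 H
  atom 8: C, bond orders sum to 3 (valence 4) → 1 H
  atom 9: C, bond orders sum to 3 (valence 4) → 1 H
  atom 10: C, bond orders sum to 4 (valence 4) → 0 H
  atom 11: C, bond orders sum to 4 (valence 4) → 0 H
  atom 12: C, bond orders sum to 4 (valence 4) → 0 H
  atom 13: F (halogen, monovalent) → 0 H
  atom 14: F (halogen, monovalent) → 0 H
  atom 15: F (halogen, monovalent) → 0 H
  atom 16: C, bond orders sum to 3 (valence 4) → 1 H
  atom 17: Cl (halogen, monovalent) → 0 H
  atom 18: C, bond orders sum to 3 (valence 4) → 1 H
  atom 19: N, bond orders sum to 1 (valence 3) → 2 H
  atom 20: C, bond orders sum to 2 (valence 4) → 2 H
  atom 21: C, bond orders sum to 2 (valence 4) → 2 H
  atom 22: C, bond orders sum to 2 (valence 4) → 2 H
  atom 23: Cl (halogen, monovalent) → 0 H
Total hydrogens: 14.

14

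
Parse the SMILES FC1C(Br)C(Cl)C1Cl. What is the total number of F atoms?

Scan the SMILES for F atoms (remember two-letter symbols like Cl and Br are single atoms).
Fluorine count: 1.

1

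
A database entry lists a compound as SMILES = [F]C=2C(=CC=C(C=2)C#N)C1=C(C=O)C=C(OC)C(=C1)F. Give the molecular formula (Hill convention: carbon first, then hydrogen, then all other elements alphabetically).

C15H9F2NO2

Walk through each heavy atom and fill implicit hydrogens from standard valence (C 4, N 3, O 2, S 2, halogen 1):
  atom 1: F with explicit H count 0
  atom 2: C, bond orders sum to 4 (valence 4) → 0 H
  atom 3: C, bond orders sum to 4 (valence 4) → 0 H
  atom 4: C, bond orders sum to 3 (valence 4) → 1 H
  atom 5: C, bond orders sum to 3 (valence 4) → 1 H
  atom 6: C, bond orders sum to 4 (valence 4) → 0 H
  atom 7: C, bond orders sum to 3 (valence 4) → 1 H
  atom 8: C, bond orders sum to 4 (valence 4) → 0 H
  atom 9: N, bond orders sum to 3 (valence 3) → 0 H
  atom 10: C, bond orders sum to 4 (valence 4) → 0 H
  atom 11: C, bond orders sum to 4 (valence 4) → 0 H
  atom 12: C, bond orders sum to 3 (valence 4) → 1 H
  atom 13: O, bond orders sum to 2 (valence 2) → 0 H
  atom 14: C, bond orders sum to 3 (valence 4) → 1 H
  atom 15: C, bond orders sum to 4 (valence 4) → 0 H
  atom 16: O, bond orders sum to 2 (valence 2) → 0 H
  atom 17: C, bond orders sum to 1 (valence 4) → 3 H
  atom 18: C, bond orders sum to 4 (valence 4) → 0 H
  atom 19: C, bond orders sum to 3 (valence 4) → 1 H
  atom 20: F (halogen, monovalent) → 0 H
Totals → C:15, H:9, F:2, N:1, O:2.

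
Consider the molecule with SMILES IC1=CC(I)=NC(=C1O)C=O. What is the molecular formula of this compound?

Walk through each heavy atom and fill implicit hydrogens from standard valence (C 4, N 3, O 2, S 2, halogen 1):
  atom 1: I (halogen, monovalent) → 0 H
  atom 2: C, bond orders sum to 4 (valence 4) → 0 H
  atom 3: C, bond orders sum to 3 (valence 4) → 1 H
  atom 4: C, bond orders sum to 4 (valence 4) → 0 H
  atom 5: I (halogen, monovalent) → 0 H
  atom 6: N, bond orders sum to 3 (valence 3) → 0 H
  atom 7: C, bond orders sum to 4 (valence 4) → 0 H
  atom 8: C, bond orders sum to 4 (valence 4) → 0 H
  atom 9: O, bond orders sum to 1 (valence 2) → 1 H
  atom 10: C, bond orders sum to 3 (valence 4) → 1 H
  atom 11: O, bond orders sum to 2 (valence 2) → 0 H
Totals → C:6, H:3, I:2, N:1, O:2.
In Hill order: C6H3I2NO2.

C6H3I2NO2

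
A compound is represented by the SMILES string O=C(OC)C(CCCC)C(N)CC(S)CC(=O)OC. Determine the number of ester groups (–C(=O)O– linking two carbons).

The ester motif appears at heavy-atom positions 2, 16 in the SMILES.
Other groups present: 1 primary amine, 1 thiol.
Ester count: 2.

2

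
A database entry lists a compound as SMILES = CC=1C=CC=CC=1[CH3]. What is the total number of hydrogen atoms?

Walk through each heavy atom and fill implicit hydrogens from standard valence (C 4, N 3, O 2, S 2, halogen 1):
  atom 1: C, bond orders sum to 1 (valence 4) → 3 H
  atom 2: C, bond orders sum to 4 (valence 4) → 0 H
  atom 3: C, bond orders sum to 3 (valence 4) → 1 H
  atom 4: C, bond orders sum to 3 (valence 4) → 1 H
  atom 5: C, bond orders sum to 3 (valence 4) → 1 H
  atom 6: C, bond orders sum to 3 (valence 4) → 1 H
  atom 7: C, bond orders sum to 4 (valence 4) → 0 H
  atom 8: C with explicit H count 3
Total hydrogens: 10.

10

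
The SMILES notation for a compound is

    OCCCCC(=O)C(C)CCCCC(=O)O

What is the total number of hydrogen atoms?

Walk through each heavy atom and fill implicit hydrogens from standard valence (C 4, N 3, O 2, S 2, halogen 1):
  atom 1: O, bond orders sum to 1 (valence 2) → 1 H
  atom 2: C, bond orders sum to 2 (valence 4) → 2 H
  atom 3: C, bond orders sum to 2 (valence 4) → 2 H
  atom 4: C, bond orders sum to 2 (valence 4) → 2 H
  atom 5: C, bond orders sum to 2 (valence 4) → 2 H
  atom 6: C, bond orders sum to 4 (valence 4) → 0 H
  atom 7: O, bond orders sum to 2 (valence 2) → 0 H
  atom 8: C, bond orders sum to 3 (valence 4) → 1 H
  atom 9: C, bond orders sum to 1 (valence 4) → 3 H
  atom 10: C, bond orders sum to 2 (valence 4) → 2 H
  atom 11: C, bond orders sum to 2 (valence 4) → 2 H
  atom 12: C, bond orders sum to 2 (valence 4) → 2 H
  atom 13: C, bond orders sum to 2 (valence 4) → 2 H
  atom 14: C, bond orders sum to 4 (valence 4) → 0 H
  atom 15: O, bond orders sum to 2 (valence 2) → 0 H
  atom 16: O, bond orders sum to 1 (valence 2) → 1 H
Total hydrogens: 22.

22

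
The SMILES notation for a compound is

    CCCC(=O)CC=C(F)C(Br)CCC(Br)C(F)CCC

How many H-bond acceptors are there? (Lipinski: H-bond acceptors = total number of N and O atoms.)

1

N atoms: 0; O atoms: 1.
Lipinski HBA = 0 + 1 = 1.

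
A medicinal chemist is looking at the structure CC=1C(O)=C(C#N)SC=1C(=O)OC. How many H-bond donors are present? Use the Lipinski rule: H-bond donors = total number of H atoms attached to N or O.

1

Donors: find every N or O and count the H atoms it carries.
  atom 4 (O): bond orders sum to 1 → 1 H
  atom 7 (N): bond orders sum to 3 → 0 H
  atom 11 (O): bond orders sum to 2 → 0 H
  atom 12 (O): bond orders sum to 2 → 0 H
Lipinski HBD = 1.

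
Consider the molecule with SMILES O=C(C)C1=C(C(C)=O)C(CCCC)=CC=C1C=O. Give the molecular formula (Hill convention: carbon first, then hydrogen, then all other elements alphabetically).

Walk through each heavy atom and fill implicit hydrogens from standard valence (C 4, N 3, O 2, S 2, halogen 1):
  atom 1: O, bond orders sum to 2 (valence 2) → 0 H
  atom 2: C, bond orders sum to 4 (valence 4) → 0 H
  atom 3: C, bond orders sum to 1 (valence 4) → 3 H
  atom 4: C, bond orders sum to 4 (valence 4) → 0 H
  atom 5: C, bond orders sum to 4 (valence 4) → 0 H
  atom 6: C, bond orders sum to 4 (valence 4) → 0 H
  atom 7: C, bond orders sum to 1 (valence 4) → 3 H
  atom 8: O, bond orders sum to 2 (valence 2) → 0 H
  atom 9: C, bond orders sum to 4 (valence 4) → 0 H
  atom 10: C, bond orders sum to 2 (valence 4) → 2 H
  atom 11: C, bond orders sum to 2 (valence 4) → 2 H
  atom 12: C, bond orders sum to 2 (valence 4) → 2 H
  atom 13: C, bond orders sum to 1 (valence 4) → 3 H
  atom 14: C, bond orders sum to 3 (valence 4) → 1 H
  atom 15: C, bond orders sum to 3 (valence 4) → 1 H
  atom 16: C, bond orders sum to 4 (valence 4) → 0 H
  atom 17: C, bond orders sum to 3 (valence 4) → 1 H
  atom 18: O, bond orders sum to 2 (valence 2) → 0 H
Totals → C:15, H:18, O:3.

C15H18O3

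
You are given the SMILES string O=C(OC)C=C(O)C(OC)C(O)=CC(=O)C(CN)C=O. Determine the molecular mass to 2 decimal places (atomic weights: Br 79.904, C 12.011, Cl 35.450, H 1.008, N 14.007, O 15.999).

287.27 g/mol

First, the molecular formula is C12H17NO7 (counting implicit H from valence).
  C: 12 × 12.011 = 144.132
  H: 17 × 1.008 = 17.136
  N: 1 × 14.007 = 14.007
  O: 7 × 15.999 = 111.993
Sum: 12×12.011 + 17×1.008 + 1×14.007 + 7×15.999 = 287.268 → 287.27 g/mol.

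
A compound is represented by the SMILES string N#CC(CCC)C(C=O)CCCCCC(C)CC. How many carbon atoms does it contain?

16

Count every carbon token in the SMILES (each C, including those in ring-closure positions and inside branches).
Carbon count: 16.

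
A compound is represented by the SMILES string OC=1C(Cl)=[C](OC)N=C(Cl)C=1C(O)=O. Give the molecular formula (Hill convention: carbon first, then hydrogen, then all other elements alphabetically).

Walk through each heavy atom and fill implicit hydrogens from standard valence (C 4, N 3, O 2, S 2, halogen 1):
  atom 1: O, bond orders sum to 1 (valence 2) → 1 H
  atom 2: C, bond orders sum to 4 (valence 4) → 0 H
  atom 3: C, bond orders sum to 4 (valence 4) → 0 H
  atom 4: Cl (halogen, monovalent) → 0 H
  atom 5: C with explicit H count 0
  atom 6: O, bond orders sum to 2 (valence 2) → 0 H
  atom 7: C, bond orders sum to 1 (valence 4) → 3 H
  atom 8: N, bond orders sum to 3 (valence 3) → 0 H
  atom 9: C, bond orders sum to 4 (valence 4) → 0 H
  atom 10: Cl (halogen, monovalent) → 0 H
  atom 11: C, bond orders sum to 4 (valence 4) → 0 H
  atom 12: C, bond orders sum to 4 (valence 4) → 0 H
  atom 13: O, bond orders sum to 1 (valence 2) → 1 H
  atom 14: O, bond orders sum to 2 (valence 2) → 0 H
Totals → C:7, H:5, Cl:2, N:1, O:4.
In Hill order: C7H5Cl2NO4.

C7H5Cl2NO4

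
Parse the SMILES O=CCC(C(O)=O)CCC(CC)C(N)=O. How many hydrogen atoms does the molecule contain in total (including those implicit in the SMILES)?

Walk through each heavy atom and fill implicit hydrogens from standard valence (C 4, N 3, O 2, S 2, halogen 1):
  atom 1: O, bond orders sum to 2 (valence 2) → 0 H
  atom 2: C, bond orders sum to 3 (valence 4) → 1 H
  atom 3: C, bond orders sum to 2 (valence 4) → 2 H
  atom 4: C, bond orders sum to 3 (valence 4) → 1 H
  atom 5: C, bond orders sum to 4 (valence 4) → 0 H
  atom 6: O, bond orders sum to 1 (valence 2) → 1 H
  atom 7: O, bond orders sum to 2 (valence 2) → 0 H
  atom 8: C, bond orders sum to 2 (valence 4) → 2 H
  atom 9: C, bond orders sum to 2 (valence 4) → 2 H
  atom 10: C, bond orders sum to 3 (valence 4) → 1 H
  atom 11: C, bond orders sum to 2 (valence 4) → 2 H
  atom 12: C, bond orders sum to 1 (valence 4) → 3 H
  atom 13: C, bond orders sum to 4 (valence 4) → 0 H
  atom 14: N, bond orders sum to 1 (valence 3) → 2 H
  atom 15: O, bond orders sum to 2 (valence 2) → 0 H
Total hydrogens: 17.

17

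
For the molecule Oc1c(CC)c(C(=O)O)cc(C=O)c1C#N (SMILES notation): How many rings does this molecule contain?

In SMILES, each pair of matching ring-closure digits denotes one ring-closing bond; the number of such bonds equals the number of independent rings.
Ring-closure bonds here: 1.

1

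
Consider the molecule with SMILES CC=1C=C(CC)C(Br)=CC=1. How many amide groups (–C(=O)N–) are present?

0

Scan the SMILES for the amide motif — none present.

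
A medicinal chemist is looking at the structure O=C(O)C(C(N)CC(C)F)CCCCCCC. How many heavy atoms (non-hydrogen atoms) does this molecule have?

17

Every atom symbol written in the SMILES (organic subset) is one heavy atom; implicit H are not written.
Heavy atoms by element → C:13, F:1, N:1, O:2.
Total: 17.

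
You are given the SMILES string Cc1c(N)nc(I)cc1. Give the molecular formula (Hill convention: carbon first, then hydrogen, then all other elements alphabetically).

C6H7IN2

Walk through each heavy atom and fill implicit hydrogens from standard valence (C 4, N 3, O 2, S 2, halogen 1); for lowercase aromatic atoms, an aromatic c carries 1 H when it has two neighbours and 0 H with three, and aromatic n carries 0 H:
  atom 1: C, bond orders sum to 1 (valence 4) → 3 H
  atom 2: aromatic c, 3 neighbours → 0 H
  atom 3: aromatic c, 3 neighbours → 0 H
  atom 4: N, bond orders sum to 1 (valence 3) → 2 H
  atom 5: aromatic n, 2 neighbours → 0 H
  atom 6: aromatic c, 3 neighbours → 0 H
  atom 7: I (halogen, monovalent) → 0 H
  atom 8: aromatic c, 2 neighbours → 1 H
  atom 9: aromatic c, 2 neighbours → 1 H
Totals → C:6, H:7, I:1, N:2.
In Hill order: C6H7IN2.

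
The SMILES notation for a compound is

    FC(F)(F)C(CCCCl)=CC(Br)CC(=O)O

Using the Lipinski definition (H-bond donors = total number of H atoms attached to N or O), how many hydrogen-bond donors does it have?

Donors: find every N or O and count the H atoms it carries.
  atom 15 (O): bond orders sum to 2 → 0 H
  atom 16 (O): bond orders sum to 1 → 1 H
Lipinski HBD = 1.

1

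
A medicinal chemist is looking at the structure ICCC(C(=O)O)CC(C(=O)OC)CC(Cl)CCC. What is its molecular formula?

Walk through each heavy atom and fill implicit hydrogens from standard valence (C 4, N 3, O 2, S 2, halogen 1):
  atom 1: I (halogen, monovalent) → 0 H
  atom 2: C, bond orders sum to 2 (valence 4) → 2 H
  atom 3: C, bond orders sum to 2 (valence 4) → 2 H
  atom 4: C, bond orders sum to 3 (valence 4) → 1 H
  atom 5: C, bond orders sum to 4 (valence 4) → 0 H
  atom 6: O, bond orders sum to 2 (valence 2) → 0 H
  atom 7: O, bond orders sum to 1 (valence 2) → 1 H
  atom 8: C, bond orders sum to 2 (valence 4) → 2 H
  atom 9: C, bond orders sum to 3 (valence 4) → 1 H
  atom 10: C, bond orders sum to 4 (valence 4) → 0 H
  atom 11: O, bond orders sum to 2 (valence 2) → 0 H
  atom 12: O, bond orders sum to 2 (valence 2) → 0 H
  atom 13: C, bond orders sum to 1 (valence 4) → 3 H
  atom 14: C, bond orders sum to 2 (valence 4) → 2 H
  atom 15: C, bond orders sum to 3 (valence 4) → 1 H
  atom 16: Cl (halogen, monovalent) → 0 H
  atom 17: C, bond orders sum to 2 (valence 4) → 2 H
  atom 18: C, bond orders sum to 2 (valence 4) → 2 H
  atom 19: C, bond orders sum to 1 (valence 4) → 3 H
Totals → C:13, H:22, Cl:1, I:1, O:4.
In Hill order: C13H22ClIO4.

C13H22ClIO4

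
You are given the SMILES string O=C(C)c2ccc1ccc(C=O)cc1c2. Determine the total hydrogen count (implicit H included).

10

Walk through each heavy atom and fill implicit hydrogens from standard valence (C 4, N 3, O 2, S 2, halogen 1); for lowercase aromatic atoms, an aromatic c carries 1 H when it has two neighbours and 0 H with three, and aromatic n carries 0 H:
  atom 1: O, bond orders sum to 2 (valence 2) → 0 H
  atom 2: C, bond orders sum to 4 (valence 4) → 0 H
  atom 3: C, bond orders sum to 1 (valence 4) → 3 H
  atom 4: aromatic c, 3 neighbours → 0 H
  atom 5: aromatic c, 2 neighbours → 1 H
  atom 6: aromatic c, 2 neighbours → 1 H
  atom 7: aromatic c, 3 neighbours → 0 H
  atom 8: aromatic c, 2 neighbours → 1 H
  atom 9: aromatic c, 2 neighbours → 1 H
  atom 10: aromatic c, 3 neighbours → 0 H
  atom 11: C, bond orders sum to 3 (valence 4) → 1 H
  atom 12: O, bond orders sum to 2 (valence 2) → 0 H
  atom 13: aromatic c, 2 neighbours → 1 H
  atom 14: aromatic c, 3 neighbours → 0 H
  atom 15: aromatic c, 2 neighbours → 1 H
Total hydrogens: 10.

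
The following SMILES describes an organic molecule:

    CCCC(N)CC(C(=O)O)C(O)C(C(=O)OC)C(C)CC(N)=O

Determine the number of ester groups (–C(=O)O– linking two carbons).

The ester motif appears at heavy-atom position 14 in the SMILES.
Other groups present: 1 amide, 1 carboxylic acid, 1 hydroxyl, 1 primary amine.
Ester count: 1.

1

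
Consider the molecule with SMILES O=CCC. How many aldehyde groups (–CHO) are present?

The aldehyde motif appears at heavy-atom position 2 in the SMILES.
Aldehyde count: 1.

1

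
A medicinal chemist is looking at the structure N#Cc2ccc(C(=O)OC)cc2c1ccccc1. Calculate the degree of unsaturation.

Molecular formula: C15H11NO2.
DoU = (2C + 2 + N − H − X) / 2, where X is the halogen count and O/S are ignored.
    = (2·15 + 2 + 1 − 11 − 0) / 2 = 22 / 2 = 11.

11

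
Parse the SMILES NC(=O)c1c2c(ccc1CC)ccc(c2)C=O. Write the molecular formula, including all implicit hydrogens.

Walk through each heavy atom and fill implicit hydrogens from standard valence (C 4, N 3, O 2, S 2, halogen 1); for lowercase aromatic atoms, an aromatic c carries 1 H when it has two neighbours and 0 H with three, and aromatic n carries 0 H:
  atom 1: N, bond orders sum to 1 (valence 3) → 2 H
  atom 2: C, bond orders sum to 4 (valence 4) → 0 H
  atom 3: O, bond orders sum to 2 (valence 2) → 0 H
  atom 4: aromatic c, 3 neighbours → 0 H
  atom 5: aromatic c, 3 neighbours → 0 H
  atom 6: aromatic c, 3 neighbours → 0 H
  atom 7: aromatic c, 2 neighbours → 1 H
  atom 8: aromatic c, 2 neighbours → 1 H
  atom 9: aromatic c, 3 neighbours → 0 H
  atom 10: C, bond orders sum to 2 (valence 4) → 2 H
  atom 11: C, bond orders sum to 1 (valence 4) → 3 H
  atom 12: aromatic c, 2 neighbours → 1 H
  atom 13: aromatic c, 2 neighbours → 1 H
  atom 14: aromatic c, 3 neighbours → 0 H
  atom 15: aromatic c, 2 neighbours → 1 H
  atom 16: C, bond orders sum to 3 (valence 4) → 1 H
  atom 17: O, bond orders sum to 2 (valence 2) → 0 H
Totals → C:14, H:13, N:1, O:2.

C14H13NO2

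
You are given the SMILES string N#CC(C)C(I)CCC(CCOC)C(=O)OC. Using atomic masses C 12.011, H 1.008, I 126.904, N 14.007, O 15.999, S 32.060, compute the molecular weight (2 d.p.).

353.20 g/mol

First, the molecular formula is C12H20INO3 (counting implicit H from valence).
  C: 12 × 12.011 = 144.132
  H: 20 × 1.008 = 20.160
  I: 1 × 126.904 = 126.904
  N: 1 × 14.007 = 14.007
  O: 3 × 15.999 = 47.997
Sum: 12×12.011 + 20×1.008 + 1×126.904 + 1×14.007 + 3×15.999 = 353.200 → 353.20 g/mol.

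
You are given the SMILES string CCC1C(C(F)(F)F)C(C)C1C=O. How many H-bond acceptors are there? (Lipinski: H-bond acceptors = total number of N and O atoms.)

1

N atoms: 0; O atoms: 1.
Lipinski HBA = 0 + 1 = 1.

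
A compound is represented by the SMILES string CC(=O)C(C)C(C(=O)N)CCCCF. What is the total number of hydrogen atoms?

18

Walk through each heavy atom and fill implicit hydrogens from standard valence (C 4, N 3, O 2, S 2, halogen 1):
  atom 1: C, bond orders sum to 1 (valence 4) → 3 H
  atom 2: C, bond orders sum to 4 (valence 4) → 0 H
  atom 3: O, bond orders sum to 2 (valence 2) → 0 H
  atom 4: C, bond orders sum to 3 (valence 4) → 1 H
  atom 5: C, bond orders sum to 1 (valence 4) → 3 H
  atom 6: C, bond orders sum to 3 (valence 4) → 1 H
  atom 7: C, bond orders sum to 4 (valence 4) → 0 H
  atom 8: O, bond orders sum to 2 (valence 2) → 0 H
  atom 9: N, bond orders sum to 1 (valence 3) → 2 H
  atom 10: C, bond orders sum to 2 (valence 4) → 2 H
  atom 11: C, bond orders sum to 2 (valence 4) → 2 H
  atom 12: C, bond orders sum to 2 (valence 4) → 2 H
  atom 13: C, bond orders sum to 2 (valence 4) → 2 H
  atom 14: F (halogen, monovalent) → 0 H
Total hydrogens: 18.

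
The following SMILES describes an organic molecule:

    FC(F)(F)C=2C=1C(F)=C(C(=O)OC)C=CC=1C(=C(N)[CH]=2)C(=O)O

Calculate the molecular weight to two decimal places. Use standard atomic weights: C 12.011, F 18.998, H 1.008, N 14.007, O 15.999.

331.22 g/mol

First, the molecular formula is C14H9F4NO4 (counting implicit H from valence).
  C: 14 × 12.011 = 168.154
  F: 4 × 18.998 = 75.992
  H: 9 × 1.008 = 9.072
  N: 1 × 14.007 = 14.007
  O: 4 × 15.999 = 63.996
Sum: 14×12.011 + 4×18.998 + 9×1.008 + 1×14.007 + 4×15.999 = 331.221 → 331.22 g/mol.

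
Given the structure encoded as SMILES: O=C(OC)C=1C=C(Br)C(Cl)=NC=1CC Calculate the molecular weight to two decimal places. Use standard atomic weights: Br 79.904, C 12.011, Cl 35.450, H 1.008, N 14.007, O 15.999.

First, the molecular formula is C9H9BrClNO2 (counting implicit H from valence).
  Br: 1 × 79.904 = 79.904
  C: 9 × 12.011 = 108.099
  Cl: 1 × 35.450 = 35.450
  H: 9 × 1.008 = 9.072
  N: 1 × 14.007 = 14.007
  O: 2 × 15.999 = 31.998
Sum: 1×79.904 + 9×12.011 + 1×35.450 + 9×1.008 + 1×14.007 + 2×15.999 = 278.530 → 278.53 g/mol.

278.53 g/mol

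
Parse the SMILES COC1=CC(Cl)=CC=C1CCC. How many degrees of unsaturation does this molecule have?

Degree of unsaturation = (number of rings) + (number of π bonds).
Ring closures in the SMILES: 1.
π bonds: 3 double bonds (each 1 DoU) → 3 DoU from unsaturation.
Total DoU = 1 + 3 = 4.

4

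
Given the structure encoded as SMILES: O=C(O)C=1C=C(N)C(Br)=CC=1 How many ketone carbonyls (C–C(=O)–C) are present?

0

Scan the SMILES for the ketone motif — none present.
Groups that are present: 1 carboxylic acid, 1 primary amine.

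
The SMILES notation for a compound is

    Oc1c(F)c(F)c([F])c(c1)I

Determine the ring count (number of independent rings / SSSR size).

1

In SMILES, each pair of matching ring-closure digits denotes one ring-closing bond; the number of such bonds equals the number of independent rings.
Ring-closure bonds here: 1.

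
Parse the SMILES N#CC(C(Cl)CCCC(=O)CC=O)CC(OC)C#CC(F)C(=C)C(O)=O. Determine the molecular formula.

C18H21ClFNO5

Walk through each heavy atom and fill implicit hydrogens from standard valence (C 4, N 3, O 2, S 2, halogen 1):
  atom 1: N, bond orders sum to 3 (valence 3) → 0 H
  atom 2: C, bond orders sum to 4 (valence 4) → 0 H
  atom 3: C, bond orders sum to 3 (valence 4) → 1 H
  atom 4: C, bond orders sum to 3 (valence 4) → 1 H
  atom 5: Cl (halogen, monovalent) → 0 H
  atom 6: C, bond orders sum to 2 (valence 4) → 2 H
  atom 7: C, bond orders sum to 2 (valence 4) → 2 H
  atom 8: C, bond orders sum to 2 (valence 4) → 2 H
  atom 9: C, bond orders sum to 4 (valence 4) → 0 H
  atom 10: O, bond orders sum to 2 (valence 2) → 0 H
  atom 11: C, bond orders sum to 2 (valence 4) → 2 H
  atom 12: C, bond orders sum to 3 (valence 4) → 1 H
  atom 13: O, bond orders sum to 2 (valence 2) → 0 H
  atom 14: C, bond orders sum to 2 (valence 4) → 2 H
  atom 15: C, bond orders sum to 3 (valence 4) → 1 H
  atom 16: O, bond orders sum to 2 (valence 2) → 0 H
  atom 17: C, bond orders sum to 1 (valence 4) → 3 H
  atom 18: C, bond orders sum to 4 (valence 4) → 0 H
  atom 19: C, bond orders sum to 4 (valence 4) → 0 H
  atom 20: C, bond orders sum to 3 (valence 4) → 1 H
  atom 21: F (halogen, monovalent) → 0 H
  atom 22: C, bond orders sum to 4 (valence 4) → 0 H
  atom 23: C, bond orders sum to 2 (valence 4) → 2 H
  atom 24: C, bond orders sum to 4 (valence 4) → 0 H
  atom 25: O, bond orders sum to 1 (valence 2) → 1 H
  atom 26: O, bond orders sum to 2 (valence 2) → 0 H
Totals → C:18, H:21, Cl:1, F:1, N:1, O:5.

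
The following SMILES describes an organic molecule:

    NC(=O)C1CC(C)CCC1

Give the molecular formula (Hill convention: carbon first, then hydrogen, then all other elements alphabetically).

Walk through each heavy atom and fill implicit hydrogens from standard valence (C 4, N 3, O 2, S 2, halogen 1):
  atom 1: N, bond orders sum to 1 (valence 3) → 2 H
  atom 2: C, bond orders sum to 4 (valence 4) → 0 H
  atom 3: O, bond orders sum to 2 (valence 2) → 0 H
  atom 4: C, bond orders sum to 3 (valence 4) → 1 H
  atom 5: C, bond orders sum to 2 (valence 4) → 2 H
  atom 6: C, bond orders sum to 3 (valence 4) → 1 H
  atom 7: C, bond orders sum to 1 (valence 4) → 3 H
  atom 8: C, bond orders sum to 2 (valence 4) → 2 H
  atom 9: C, bond orders sum to 2 (valence 4) → 2 H
  atom 10: C, bond orders sum to 2 (valence 4) → 2 H
Totals → C:8, H:15, N:1, O:1.
In Hill order: C8H15NO.

C8H15NO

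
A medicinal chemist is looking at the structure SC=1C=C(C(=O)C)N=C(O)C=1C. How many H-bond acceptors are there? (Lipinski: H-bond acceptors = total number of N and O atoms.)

N atoms: 1; O atoms: 2.
Lipinski HBA = 1 + 2 = 3.

3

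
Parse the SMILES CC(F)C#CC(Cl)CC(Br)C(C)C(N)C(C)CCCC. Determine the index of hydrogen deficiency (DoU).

Molecular formula: C16H28BrClFN.
DoU = (2C + 2 + N − H − X) / 2, where X is the halogen count and O/S are ignored.
    = (2·16 + 2 + 1 − 28 − 3) / 2 = 4 / 2 = 2.

2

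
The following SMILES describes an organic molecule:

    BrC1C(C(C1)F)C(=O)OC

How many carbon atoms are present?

6

Count every carbon token in the SMILES (each C, including those in ring-closure positions and inside branches).
Carbon count: 6.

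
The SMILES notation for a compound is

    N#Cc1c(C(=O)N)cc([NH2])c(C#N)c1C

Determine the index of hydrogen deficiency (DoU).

Molecular formula: C10H8N4O.
DoU = (2C + 2 + N − H − X) / 2, where X is the halogen count and O/S are ignored.
    = (2·10 + 2 + 4 − 8 − 0) / 2 = 18 / 2 = 9.

9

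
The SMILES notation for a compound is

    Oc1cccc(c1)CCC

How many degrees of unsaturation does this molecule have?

Molecular formula: C9H12O.
DoU = (2C + 2 + N − H − X) / 2, where X is the halogen count and O/S are ignored.
    = (2·9 + 2 + 0 − 12 − 0) / 2 = 8 / 2 = 4.

4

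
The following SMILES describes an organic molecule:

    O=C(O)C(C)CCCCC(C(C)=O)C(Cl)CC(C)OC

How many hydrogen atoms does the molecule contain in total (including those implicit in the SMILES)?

27

Walk through each heavy atom and fill implicit hydrogens from standard valence (C 4, N 3, O 2, S 2, halogen 1):
  atom 1: O, bond orders sum to 2 (valence 2) → 0 H
  atom 2: C, bond orders sum to 4 (valence 4) → 0 H
  atom 3: O, bond orders sum to 1 (valence 2) → 1 H
  atom 4: C, bond orders sum to 3 (valence 4) → 1 H
  atom 5: C, bond orders sum to 1 (valence 4) → 3 H
  atom 6: C, bond orders sum to 2 (valence 4) → 2 H
  atom 7: C, bond orders sum to 2 (valence 4) → 2 H
  atom 8: C, bond orders sum to 2 (valence 4) → 2 H
  atom 9: C, bond orders sum to 2 (valence 4) → 2 H
  atom 10: C, bond orders sum to 3 (valence 4) → 1 H
  atom 11: C, bond orders sum to 4 (valence 4) → 0 H
  atom 12: C, bond orders sum to 1 (valence 4) → 3 H
  atom 13: O, bond orders sum to 2 (valence 2) → 0 H
  atom 14: C, bond orders sum to 3 (valence 4) → 1 H
  atom 15: Cl (halogen, monovalent) → 0 H
  atom 16: C, bond orders sum to 2 (valence 4) → 2 H
  atom 17: C, bond orders sum to 3 (valence 4) → 1 H
  atom 18: C, bond orders sum to 1 (valence 4) → 3 H
  atom 19: O, bond orders sum to 2 (valence 2) → 0 H
  atom 20: C, bond orders sum to 1 (valence 4) → 3 H
Total hydrogens: 27.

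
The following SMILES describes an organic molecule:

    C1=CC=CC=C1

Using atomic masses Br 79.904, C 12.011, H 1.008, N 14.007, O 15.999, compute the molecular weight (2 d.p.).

First, the molecular formula is C6H6 (counting implicit H from valence).
  C: 6 × 12.011 = 72.066
  H: 6 × 1.008 = 6.048
Sum: 6×12.011 + 6×1.008 = 78.114 → 78.11 g/mol.

78.11 g/mol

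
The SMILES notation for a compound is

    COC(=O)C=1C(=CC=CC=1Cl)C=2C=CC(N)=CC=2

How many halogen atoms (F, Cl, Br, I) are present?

Halogen atoms appear at heavy-atom position 11 (1×Cl).
Other groups present: 1 ester, 1 primary amine.
Halogen count: 1.

1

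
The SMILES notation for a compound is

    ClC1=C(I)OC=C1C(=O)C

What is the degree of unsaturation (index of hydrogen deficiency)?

Degree of unsaturation = (number of rings) + (number of π bonds).
Ring closures in the SMILES: 1.
π bonds: 3 double bonds (each 1 DoU) → 3 DoU from unsaturation.
Total DoU = 1 + 3 = 4.

4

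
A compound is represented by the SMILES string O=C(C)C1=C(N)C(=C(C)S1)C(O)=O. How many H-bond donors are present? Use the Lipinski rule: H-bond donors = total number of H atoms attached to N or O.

Donors: find every N or O and count the H atoms it carries.
  atom 1 (O): bond orders sum to 2 → 0 H
  atom 6 (N): bond orders sum to 1 → 2 H
  atom 12 (O): bond orders sum to 1 → 1 H
  atom 13 (O): bond orders sum to 2 → 0 H
Lipinski HBD = 3.

3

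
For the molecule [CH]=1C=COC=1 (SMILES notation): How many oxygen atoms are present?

1

Scan the SMILES for O atoms (remember two-letter symbols like Cl and Br are single atoms).
Oxygen count: 1.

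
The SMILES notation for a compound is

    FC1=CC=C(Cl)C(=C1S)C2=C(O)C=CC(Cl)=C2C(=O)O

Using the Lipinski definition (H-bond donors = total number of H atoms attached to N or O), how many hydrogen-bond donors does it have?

2

Donors: find every N or O and count the H atoms it carries.
  atom 12 (O): bond orders sum to 1 → 1 H
  atom 19 (O): bond orders sum to 2 → 0 H
  atom 20 (O): bond orders sum to 1 → 1 H
Lipinski HBD = 2.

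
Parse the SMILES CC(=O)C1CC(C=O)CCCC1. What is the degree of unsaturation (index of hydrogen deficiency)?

3

Degree of unsaturation = (number of rings) + (number of π bonds).
Ring closures in the SMILES: 1.
π bonds: 2 double bonds (each 1 DoU) → 2 DoU from unsaturation.
Total DoU = 1 + 2 = 3.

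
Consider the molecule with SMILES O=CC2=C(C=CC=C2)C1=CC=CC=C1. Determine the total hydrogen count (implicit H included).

Walk through each heavy atom and fill implicit hydrogens from standard valence (C 4, N 3, O 2, S 2, halogen 1):
  atom 1: O, bond orders sum to 2 (valence 2) → 0 H
  atom 2: C, bond orders sum to 3 (valence 4) → 1 H
  atom 3: C, bond orders sum to 4 (valence 4) → 0 H
  atom 4: C, bond orders sum to 4 (valence 4) → 0 H
  atom 5: C, bond orders sum to 3 (valence 4) → 1 H
  atom 6: C, bond orders sum to 3 (valence 4) → 1 H
  atom 7: C, bond orders sum to 3 (valence 4) → 1 H
  atom 8: C, bond orders sum to 3 (valence 4) → 1 H
  atom 9: C, bond orders sum to 4 (valence 4) → 0 H
  atom 10: C, bond orders sum to 3 (valence 4) → 1 H
  atom 11: C, bond orders sum to 3 (valence 4) → 1 H
  atom 12: C, bond orders sum to 3 (valence 4) → 1 H
  atom 13: C, bond orders sum to 3 (valence 4) → 1 H
  atom 14: C, bond orders sum to 3 (valence 4) → 1 H
Total hydrogens: 10.

10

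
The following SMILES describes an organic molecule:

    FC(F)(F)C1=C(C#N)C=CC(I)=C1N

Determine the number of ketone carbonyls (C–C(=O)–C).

Scan the SMILES for the ketone motif — none present.
Groups that are present: 1 nitrile, 1 primary amine.

0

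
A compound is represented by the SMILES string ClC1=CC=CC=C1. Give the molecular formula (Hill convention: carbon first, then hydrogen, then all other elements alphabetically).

C6H5Cl

Walk through each heavy atom and fill implicit hydrogens from standard valence (C 4, N 3, O 2, S 2, halogen 1):
  atom 1: Cl (halogen, monovalent) → 0 H
  atom 2: C, bond orders sum to 4 (valence 4) → 0 H
  atom 3: C, bond orders sum to 3 (valence 4) → 1 H
  atom 4: C, bond orders sum to 3 (valence 4) → 1 H
  atom 5: C, bond orders sum to 3 (valence 4) → 1 H
  atom 6: C, bond orders sum to 3 (valence 4) → 1 H
  atom 7: C, bond orders sum to 3 (valence 4) → 1 H
Totals → C:6, H:5, Cl:1.
In Hill order: C6H5Cl.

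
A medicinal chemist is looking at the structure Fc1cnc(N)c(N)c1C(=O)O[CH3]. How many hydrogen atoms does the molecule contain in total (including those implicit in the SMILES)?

Walk through each heavy atom and fill implicit hydrogens from standard valence (C 4, N 3, O 2, S 2, halogen 1); for lowercase aromatic atoms, an aromatic c carries 1 H when it has two neighbours and 0 H with three, and aromatic n carries 0 H:
  atom 1: F (halogen, monovalent) → 0 H
  atom 2: aromatic c, 3 neighbours → 0 H
  atom 3: aromatic c, 2 neighbours → 1 H
  atom 4: aromatic n, 2 neighbours → 0 H
  atom 5: aromatic c, 3 neighbours → 0 H
  atom 6: N, bond orders sum to 1 (valence 3) → 2 H
  atom 7: aromatic c, 3 neighbours → 0 H
  atom 8: N, bond orders sum to 1 (valence 3) → 2 H
  atom 9: aromatic c, 3 neighbours → 0 H
  atom 10: C, bond orders sum to 4 (valence 4) → 0 H
  atom 11: O, bond orders sum to 2 (valence 2) → 0 H
  atom 12: O, bond orders sum to 2 (valence 2) → 0 H
  atom 13: C with explicit H count 3
Total hydrogens: 8.

8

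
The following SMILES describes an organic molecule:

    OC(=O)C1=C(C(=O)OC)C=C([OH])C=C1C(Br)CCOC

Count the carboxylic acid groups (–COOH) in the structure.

1

The carboxylic acid motif appears at heavy-atom position 2 in the SMILES.
Other groups present: 1 ester, 1 ether, 1 hydroxyl.
Carboxylic acid count: 1.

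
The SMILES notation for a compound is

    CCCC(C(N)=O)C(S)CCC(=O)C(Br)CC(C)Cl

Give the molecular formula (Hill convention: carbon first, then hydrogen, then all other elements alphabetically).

C13H23BrClNO2S

Walk through each heavy atom and fill implicit hydrogens from standard valence (C 4, N 3, O 2, S 2, halogen 1):
  atom 1: C, bond orders sum to 1 (valence 4) → 3 H
  atom 2: C, bond orders sum to 2 (valence 4) → 2 H
  atom 3: C, bond orders sum to 2 (valence 4) → 2 H
  atom 4: C, bond orders sum to 3 (valence 4) → 1 H
  atom 5: C, bond orders sum to 4 (valence 4) → 0 H
  atom 6: N, bond orders sum to 1 (valence 3) → 2 H
  atom 7: O, bond orders sum to 2 (valence 2) → 0 H
  atom 8: C, bond orders sum to 3 (valence 4) → 1 H
  atom 9: S, bond orders sum to 1 (valence 2) → 1 H
  atom 10: C, bond orders sum to 2 (valence 4) → 2 H
  atom 11: C, bond orders sum to 2 (valence 4) → 2 H
  atom 12: C, bond orders sum to 4 (valence 4) → 0 H
  atom 13: O, bond orders sum to 2 (valence 2) → 0 H
  atom 14: C, bond orders sum to 3 (valence 4) → 1 H
  atom 15: Br (halogen, monovalent) → 0 H
  atom 16: C, bond orders sum to 2 (valence 4) → 2 H
  atom 17: C, bond orders sum to 3 (valence 4) → 1 H
  atom 18: C, bond orders sum to 1 (valence 4) → 3 H
  atom 19: Cl (halogen, monovalent) → 0 H
Totals → C:13, H:23, Br:1, Cl:1, N:1, O:2, S:1.
In Hill order: C13H23BrClNO2S.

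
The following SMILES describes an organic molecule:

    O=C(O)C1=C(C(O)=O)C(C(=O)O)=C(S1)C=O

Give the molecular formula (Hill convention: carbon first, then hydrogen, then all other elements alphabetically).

Walk through each heavy atom and fill implicit hydrogens from standard valence (C 4, N 3, O 2, S 2, halogen 1):
  atom 1: O, bond orders sum to 2 (valence 2) → 0 H
  atom 2: C, bond orders sum to 4 (valence 4) → 0 H
  atom 3: O, bond orders sum to 1 (valence 2) → 1 H
  atom 4: C, bond orders sum to 4 (valence 4) → 0 H
  atom 5: C, bond orders sum to 4 (valence 4) → 0 H
  atom 6: C, bond orders sum to 4 (valence 4) → 0 H
  atom 7: O, bond orders sum to 1 (valence 2) → 1 H
  atom 8: O, bond orders sum to 2 (valence 2) → 0 H
  atom 9: C, bond orders sum to 4 (valence 4) → 0 H
  atom 10: C, bond orders sum to 4 (valence 4) → 0 H
  atom 11: O, bond orders sum to 2 (valence 2) → 0 H
  atom 12: O, bond orders sum to 1 (valence 2) → 1 H
  atom 13: C, bond orders sum to 4 (valence 4) → 0 H
  atom 14: S, bond orders sum to 2 (valence 2) → 0 H
  atom 15: C, bond orders sum to 3 (valence 4) → 1 H
  atom 16: O, bond orders sum to 2 (valence 2) → 0 H
Totals → C:8, H:4, O:7, S:1.
In Hill order: C8H4O7S.

C8H4O7S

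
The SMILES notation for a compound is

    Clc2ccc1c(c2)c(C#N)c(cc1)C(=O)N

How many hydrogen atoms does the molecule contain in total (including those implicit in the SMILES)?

7

Walk through each heavy atom and fill implicit hydrogens from standard valence (C 4, N 3, O 2, S 2, halogen 1); for lowercase aromatic atoms, an aromatic c carries 1 H when it has two neighbours and 0 H with three, and aromatic n carries 0 H:
  atom 1: Cl (halogen, monovalent) → 0 H
  atom 2: aromatic c, 3 neighbours → 0 H
  atom 3: aromatic c, 2 neighbours → 1 H
  atom 4: aromatic c, 2 neighbours → 1 H
  atom 5: aromatic c, 3 neighbours → 0 H
  atom 6: aromatic c, 3 neighbours → 0 H
  atom 7: aromatic c, 2 neighbours → 1 H
  atom 8: aromatic c, 3 neighbours → 0 H
  atom 9: C, bond orders sum to 4 (valence 4) → 0 H
  atom 10: N, bond orders sum to 3 (valence 3) → 0 H
  atom 11: aromatic c, 3 neighbours → 0 H
  atom 12: aromatic c, 2 neighbours → 1 H
  atom 13: aromatic c, 2 neighbours → 1 H
  atom 14: C, bond orders sum to 4 (valence 4) → 0 H
  atom 15: O, bond orders sum to 2 (valence 2) → 0 H
  atom 16: N, bond orders sum to 1 (valence 3) → 2 H
Total hydrogens: 7.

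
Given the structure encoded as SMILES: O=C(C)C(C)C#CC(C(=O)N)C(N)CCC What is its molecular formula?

Walk through each heavy atom and fill implicit hydrogens from standard valence (C 4, N 3, O 2, S 2, halogen 1):
  atom 1: O, bond orders sum to 2 (valence 2) → 0 H
  atom 2: C, bond orders sum to 4 (valence 4) → 0 H
  atom 3: C, bond orders sum to 1 (valence 4) → 3 H
  atom 4: C, bond orders sum to 3 (valence 4) → 1 H
  atom 5: C, bond orders sum to 1 (valence 4) → 3 H
  atom 6: C, bond orders sum to 4 (valence 4) → 0 H
  atom 7: C, bond orders sum to 4 (valence 4) → 0 H
  atom 8: C, bond orders sum to 3 (valence 4) → 1 H
  atom 9: C, bond orders sum to 4 (valence 4) → 0 H
  atom 10: O, bond orders sum to 2 (valence 2) → 0 H
  atom 11: N, bond orders sum to 1 (valence 3) → 2 H
  atom 12: C, bond orders sum to 3 (valence 4) → 1 H
  atom 13: N, bond orders sum to 1 (valence 3) → 2 H
  atom 14: C, bond orders sum to 2 (valence 4) → 2 H
  atom 15: C, bond orders sum to 2 (valence 4) → 2 H
  atom 16: C, bond orders sum to 1 (valence 4) → 3 H
Totals → C:12, H:20, N:2, O:2.
In Hill order: C12H20N2O2.

C12H20N2O2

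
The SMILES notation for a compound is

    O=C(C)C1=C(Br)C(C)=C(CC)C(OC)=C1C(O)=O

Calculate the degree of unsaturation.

6

Degree of unsaturation = (number of rings) + (number of π bonds).
Ring closures in the SMILES: 1.
π bonds: 5 double bonds (each 1 DoU) → 5 DoU from unsaturation.
Total DoU = 1 + 5 = 6.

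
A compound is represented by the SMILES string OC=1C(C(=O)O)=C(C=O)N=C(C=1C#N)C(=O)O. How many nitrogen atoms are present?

Scan the SMILES for N atoms (remember two-letter symbols like Cl and Br are single atoms).
Nitrogen count: 2.

2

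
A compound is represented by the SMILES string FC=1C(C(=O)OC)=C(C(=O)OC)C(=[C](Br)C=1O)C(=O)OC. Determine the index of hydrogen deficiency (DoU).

Molecular formula: C12H10BrFO7.
DoU = (2C + 2 + N − H − X) / 2, where X is the halogen count and O/S are ignored.
    = (2·12 + 2 + 0 − 10 − 2) / 2 = 14 / 2 = 7.

7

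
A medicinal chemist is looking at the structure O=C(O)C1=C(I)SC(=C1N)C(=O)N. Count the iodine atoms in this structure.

1

Scan the SMILES for I atoms (remember two-letter symbols like Cl and Br are single atoms).
Iodine count: 1.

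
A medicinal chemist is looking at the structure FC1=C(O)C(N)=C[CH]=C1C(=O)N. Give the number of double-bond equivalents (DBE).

5

Molecular formula: C7H7FN2O2.
DoU = (2C + 2 + N − H − X) / 2, where X is the halogen count and O/S are ignored.
    = (2·7 + 2 + 2 − 7 − 1) / 2 = 10 / 2 = 5.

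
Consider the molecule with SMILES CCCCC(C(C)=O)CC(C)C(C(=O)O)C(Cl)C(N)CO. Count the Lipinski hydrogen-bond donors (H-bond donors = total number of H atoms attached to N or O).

4

Donors: find every N or O and count the H atoms it carries.
  atom 8 (O): bond orders sum to 2 → 0 H
  atom 14 (O): bond orders sum to 2 → 0 H
  atom 15 (O): bond orders sum to 1 → 1 H
  atom 19 (N): bond orders sum to 1 → 2 H
  atom 21 (O): bond orders sum to 1 → 1 H
Lipinski HBD = 4.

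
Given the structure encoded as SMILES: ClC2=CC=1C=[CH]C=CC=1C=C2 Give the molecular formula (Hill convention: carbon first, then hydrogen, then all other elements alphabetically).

C10H7Cl

Walk through each heavy atom and fill implicit hydrogens from standard valence (C 4, N 3, O 2, S 2, halogen 1):
  atom 1: Cl (halogen, monovalent) → 0 H
  atom 2: C, bond orders sum to 4 (valence 4) → 0 H
  atom 3: C, bond orders sum to 3 (valence 4) → 1 H
  atom 4: C, bond orders sum to 4 (valence 4) → 0 H
  atom 5: C, bond orders sum to 3 (valence 4) → 1 H
  atom 6: C with explicit H count 1
  atom 7: C, bond orders sum to 3 (valence 4) → 1 H
  atom 8: C, bond orders sum to 3 (valence 4) → 1 H
  atom 9: C, bond orders sum to 4 (valence 4) → 0 H
  atom 10: C, bond orders sum to 3 (valence 4) → 1 H
  atom 11: C, bond orders sum to 3 (valence 4) → 1 H
Totals → C:10, H:7, Cl:1.
In Hill order: C10H7Cl.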